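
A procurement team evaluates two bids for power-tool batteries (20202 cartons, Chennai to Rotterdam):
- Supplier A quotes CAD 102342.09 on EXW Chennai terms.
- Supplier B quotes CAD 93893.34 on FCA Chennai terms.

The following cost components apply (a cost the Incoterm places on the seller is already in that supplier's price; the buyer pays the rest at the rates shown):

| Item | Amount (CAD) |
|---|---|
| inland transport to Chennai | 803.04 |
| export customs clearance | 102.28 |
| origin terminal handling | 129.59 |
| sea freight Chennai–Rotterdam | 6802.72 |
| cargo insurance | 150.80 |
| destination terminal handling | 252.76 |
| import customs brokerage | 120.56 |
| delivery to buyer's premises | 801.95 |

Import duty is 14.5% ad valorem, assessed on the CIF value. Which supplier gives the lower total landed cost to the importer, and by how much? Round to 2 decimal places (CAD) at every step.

Supplier B is cheaper by CAD 10710.41

Supplier A (EXW):
CIF value = EXW price + inland to port + export clearance + origin terminal + freight + insurance = 102342.09 + 803.04 + 102.28 + 129.59 + 6802.72 + 150.80 = 110330.52
Import duty = 110330.52 × 14.5% = 15997.93
Buyer bears (A): 803.04 + 102.28 + 129.59 + 6802.72 + 150.80 + 252.76 + 120.56 + 801.95 = 9163.70
Landed cost (A) = invoice 102342.09 + 9163.70 + duty 15997.93 = 127503.72
Supplier B (FCA):
CIF value = FCA price + origin terminal + freight + insurance = 93893.34 + 129.59 + 6802.72 + 150.80 = 100976.45
Import duty = 100976.45 × 14.5% = 14641.59
Buyer bears (B): 129.59 + 6802.72 + 150.80 + 252.76 + 120.56 + 801.95 = 8258.38
Landed cost (B) = invoice 93893.34 + 8258.38 + duty 14641.59 = 116793.31
Difference = |127503.72 − 116793.31| = 10710.41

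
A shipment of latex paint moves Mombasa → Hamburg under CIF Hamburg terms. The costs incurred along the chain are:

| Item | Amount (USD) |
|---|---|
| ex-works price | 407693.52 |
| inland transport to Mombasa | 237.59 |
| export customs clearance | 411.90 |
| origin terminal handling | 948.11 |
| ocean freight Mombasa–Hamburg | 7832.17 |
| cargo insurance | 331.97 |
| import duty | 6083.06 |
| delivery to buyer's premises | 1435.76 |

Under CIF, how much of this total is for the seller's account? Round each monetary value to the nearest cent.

Seller's account: USD 417455.26

CIF: the seller pays costs through ocean freight and marine insurance to the destination port.
Seller's account: goods 407693.52 + inland to port 237.59 + export clearance 411.90 + origin terminal 948.11 + freight 7832.17 + insurance 331.97 = 417455.26
Buyer's account: duty 6083.06 + delivery 1435.76 = 7518.82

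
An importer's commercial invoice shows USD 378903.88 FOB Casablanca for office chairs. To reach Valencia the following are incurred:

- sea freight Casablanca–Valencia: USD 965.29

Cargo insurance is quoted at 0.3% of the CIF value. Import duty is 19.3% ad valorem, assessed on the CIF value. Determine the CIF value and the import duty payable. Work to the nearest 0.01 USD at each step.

Let C be the CIF value. C = FOB price + freight + 0.3% × C
C − 0.3% × C = 378903.88 + 965.29
0.997 × C = 379869.17
C = 379869.17 / 0.997 = 381012.21
Insurance premium = 0.3% × 381012.21 = 1143.04
Import duty = 381012.21 × 19.3% = 73535.36

CIF value: USD 381012.21; import duty: USD 73535.36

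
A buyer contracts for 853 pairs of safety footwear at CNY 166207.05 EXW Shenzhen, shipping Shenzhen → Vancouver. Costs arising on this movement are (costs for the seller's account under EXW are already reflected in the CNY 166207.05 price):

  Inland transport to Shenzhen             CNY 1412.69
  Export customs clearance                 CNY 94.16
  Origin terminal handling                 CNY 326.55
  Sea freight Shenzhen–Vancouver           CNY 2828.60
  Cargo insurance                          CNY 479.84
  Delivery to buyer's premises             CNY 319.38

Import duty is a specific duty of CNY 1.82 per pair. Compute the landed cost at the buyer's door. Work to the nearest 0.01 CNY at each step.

EXW: the seller makes goods available at their premises; the buyer bears all onward costs.
CIF value = EXW price + inland to port + export clearance + origin terminal + freight + insurance = 166207.05 + 1412.69 + 94.16 + 326.55 + 2828.60 + 479.84 = 171348.89
Import duty = 853 × 1.82 = 1552.46
Buyer bears: inland to port 1412.69 + export clearance 94.16 + origin terminal 326.55 + freight 2828.60 + insurance 479.84 + delivery 319.38 + duty 1552.46 = 7013.68
Landed cost = invoice 166207.05 + 7013.68 = 173220.73

Total landed cost: CNY 173220.73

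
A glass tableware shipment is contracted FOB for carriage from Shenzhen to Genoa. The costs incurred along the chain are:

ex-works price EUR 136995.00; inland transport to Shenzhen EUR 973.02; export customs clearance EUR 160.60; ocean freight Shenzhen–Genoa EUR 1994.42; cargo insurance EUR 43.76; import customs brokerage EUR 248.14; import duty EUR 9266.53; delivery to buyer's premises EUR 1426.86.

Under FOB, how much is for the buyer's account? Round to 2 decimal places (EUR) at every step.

Buyer's account: EUR 12979.71

FOB: the seller bears costs until goods are on board at the origin port; the buyer bears freight, insurance and all costs thereafter.
Seller's account: goods 136995.00 + inland to port 973.02 + export clearance 160.60 = 138128.62
Buyer's account: freight 1994.42 + insurance 43.76 + brokerage 248.14 + duty 9266.53 + delivery 1426.86 = 12979.71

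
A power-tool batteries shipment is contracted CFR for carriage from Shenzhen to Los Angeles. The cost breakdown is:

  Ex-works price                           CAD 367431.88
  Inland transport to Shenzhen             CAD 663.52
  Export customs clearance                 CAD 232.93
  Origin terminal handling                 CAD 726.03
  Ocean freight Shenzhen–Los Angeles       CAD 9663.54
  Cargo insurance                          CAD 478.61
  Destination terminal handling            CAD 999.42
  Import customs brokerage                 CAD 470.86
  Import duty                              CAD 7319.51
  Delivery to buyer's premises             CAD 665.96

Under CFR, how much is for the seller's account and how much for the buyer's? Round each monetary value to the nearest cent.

Seller: CAD 378717.90; buyer: CAD 9934.36

CFR: the seller pays costs through ocean freight to the destination port, but not insurance.
Seller's account: goods 367431.88 + inland to port 663.52 + export clearance 232.93 + origin terminal 726.03 + freight 9663.54 = 378717.90
Buyer's account: insurance 478.61 + destination terminal 999.42 + brokerage 470.86 + duty 7319.51 + delivery 665.96 = 9934.36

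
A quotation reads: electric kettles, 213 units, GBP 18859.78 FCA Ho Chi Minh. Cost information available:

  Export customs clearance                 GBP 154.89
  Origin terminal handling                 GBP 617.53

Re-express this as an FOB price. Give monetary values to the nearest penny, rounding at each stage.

Not relevant to the conversion: export clearance — on the seller under both FCA and FOB; already in the FCA price and stays in the FOB price.
From FCA to FOB, the seller additionally bears: origin terminal.
FOB price = 18859.78 + 617.53 = 19477.31

FOB price: GBP 19477.31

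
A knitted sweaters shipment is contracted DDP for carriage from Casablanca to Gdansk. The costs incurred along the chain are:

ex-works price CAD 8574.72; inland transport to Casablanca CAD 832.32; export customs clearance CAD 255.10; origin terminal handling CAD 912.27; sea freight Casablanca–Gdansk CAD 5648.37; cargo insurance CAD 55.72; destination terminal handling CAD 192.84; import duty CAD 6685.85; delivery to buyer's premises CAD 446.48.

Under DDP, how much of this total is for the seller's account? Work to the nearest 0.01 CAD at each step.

Seller's account: CAD 23603.67

DDP: the seller bears all costs including import duty.
Seller's account: goods 8574.72 + inland to port 832.32 + export clearance 255.10 + origin terminal 912.27 + freight 5648.37 + insurance 55.72 + destination terminal 192.84 + duty 6685.85 + delivery 446.48 = 23603.67
Buyer's account: 0.00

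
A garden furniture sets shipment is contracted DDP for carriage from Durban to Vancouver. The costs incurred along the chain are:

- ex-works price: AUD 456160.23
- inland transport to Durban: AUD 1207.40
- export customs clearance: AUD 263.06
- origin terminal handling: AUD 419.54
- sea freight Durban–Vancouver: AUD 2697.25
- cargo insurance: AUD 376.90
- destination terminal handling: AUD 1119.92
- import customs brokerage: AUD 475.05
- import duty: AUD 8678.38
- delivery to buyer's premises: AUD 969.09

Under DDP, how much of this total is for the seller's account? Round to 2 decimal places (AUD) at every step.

DDP: the seller bears all costs including import duty.
Seller's account: goods 456160.23 + inland to port 1207.40 + export clearance 263.06 + origin terminal 419.54 + freight 2697.25 + insurance 376.90 + destination terminal 1119.92 + brokerage 475.05 + duty 8678.38 + delivery 969.09 = 472366.82
Buyer's account: 0.00

Seller's account: AUD 472366.82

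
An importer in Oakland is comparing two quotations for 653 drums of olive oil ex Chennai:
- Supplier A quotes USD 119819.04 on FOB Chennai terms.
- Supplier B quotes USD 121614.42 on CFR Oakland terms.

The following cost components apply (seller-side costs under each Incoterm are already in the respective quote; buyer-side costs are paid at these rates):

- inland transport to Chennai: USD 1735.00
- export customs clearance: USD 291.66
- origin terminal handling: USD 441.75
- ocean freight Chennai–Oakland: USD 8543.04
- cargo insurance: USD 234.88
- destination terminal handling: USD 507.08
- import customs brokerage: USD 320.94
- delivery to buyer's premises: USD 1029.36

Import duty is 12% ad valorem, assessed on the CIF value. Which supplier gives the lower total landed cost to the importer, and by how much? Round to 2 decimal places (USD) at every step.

Supplier A (FOB):
CIF value = FOB price + freight + insurance = 119819.04 + 8543.04 + 234.88 = 128596.96
Import duty = 128596.96 × 12% = 15431.64
Buyer bears (A): 8543.04 + 234.88 + 507.08 + 320.94 + 1029.36 = 10635.30
Landed cost (A) = invoice 119819.04 + 10635.30 + duty 15431.64 = 145885.98
Supplier B (CFR):
CIF value = CFR price + insurance = 121614.42 + 234.88 = 121849.30
Import duty = 121849.30 × 12% = 14621.92
Buyer bears (B): 234.88 + 507.08 + 320.94 + 1029.36 = 2092.26
Landed cost (B) = invoice 121614.42 + 2092.26 + duty 14621.92 = 138328.60
Difference = |145885.98 − 138328.60| = 7557.38

Supplier B is cheaper by USD 7557.38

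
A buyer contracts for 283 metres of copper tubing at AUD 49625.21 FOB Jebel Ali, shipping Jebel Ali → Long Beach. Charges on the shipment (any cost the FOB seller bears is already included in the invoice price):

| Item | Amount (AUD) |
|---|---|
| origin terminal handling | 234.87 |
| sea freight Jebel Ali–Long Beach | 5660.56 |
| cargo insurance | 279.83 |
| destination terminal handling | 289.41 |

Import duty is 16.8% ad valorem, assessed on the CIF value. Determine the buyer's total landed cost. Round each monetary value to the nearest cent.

Total landed cost: AUD 65190.03

FOB: the seller bears costs until goods are on board at the origin port; the buyer bears freight, insurance and all costs thereafter.
Already in the invoice (seller's account under FOB): origin terminal — exclude.
CIF value = FOB price + freight + insurance = 49625.21 + 5660.56 + 279.83 = 55565.60
Import duty = 55565.60 × 16.8% = 9335.02
Buyer bears: freight 5660.56 + insurance 279.83 + destination terminal 289.41 + duty 9335.02 = 15564.82
Landed cost = invoice 49625.21 + 15564.82 = 65190.03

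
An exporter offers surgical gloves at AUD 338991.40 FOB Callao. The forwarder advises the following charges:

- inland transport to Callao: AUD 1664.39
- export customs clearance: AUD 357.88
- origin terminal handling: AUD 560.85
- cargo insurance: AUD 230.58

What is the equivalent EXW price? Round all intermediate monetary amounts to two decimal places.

EXW price: AUD 336408.28

Not relevant to the conversion: insurance — on the buyer under both terms; not part of either seller's price.
From FOB to EXW, the seller no longer bears: inland to port, export clearance, origin terminal.
EXW price = 338991.40 − 1664.39 − 357.88 − 560.85 = 336408.28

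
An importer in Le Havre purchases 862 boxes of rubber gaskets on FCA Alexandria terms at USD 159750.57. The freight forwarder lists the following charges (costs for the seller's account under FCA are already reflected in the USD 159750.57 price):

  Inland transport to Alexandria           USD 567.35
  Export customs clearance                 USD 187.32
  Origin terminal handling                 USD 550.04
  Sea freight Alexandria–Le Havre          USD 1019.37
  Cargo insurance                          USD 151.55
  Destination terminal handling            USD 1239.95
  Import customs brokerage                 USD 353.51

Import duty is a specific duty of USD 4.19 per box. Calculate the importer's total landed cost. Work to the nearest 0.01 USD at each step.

FCA: the seller delivers export-cleared goods to the carrier; the buyer bears costs from that point.
Already in the invoice (seller's account under FCA): inland to port, export clearance — exclude.
CIF value = FCA price + origin terminal + freight + insurance = 159750.57 + 550.04 + 1019.37 + 151.55 = 161471.53
Import duty = 862 × 4.19 = 3611.78
Buyer bears: origin terminal 550.04 + freight 1019.37 + insurance 151.55 + destination terminal 1239.95 + brokerage 353.51 + duty 3611.78 = 6926.20
Landed cost = invoice 159750.57 + 6926.20 = 166676.77

Total landed cost: USD 166676.77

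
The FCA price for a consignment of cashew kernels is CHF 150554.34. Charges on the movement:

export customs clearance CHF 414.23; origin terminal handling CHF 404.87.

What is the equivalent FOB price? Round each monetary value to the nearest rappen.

Not relevant to the conversion: export clearance — on the seller under both FCA and FOB; already in the FCA price and stays in the FOB price.
From FCA to FOB, the seller additionally bears: origin terminal.
FOB price = 150554.34 + 404.87 = 150959.21

FOB price: CHF 150959.21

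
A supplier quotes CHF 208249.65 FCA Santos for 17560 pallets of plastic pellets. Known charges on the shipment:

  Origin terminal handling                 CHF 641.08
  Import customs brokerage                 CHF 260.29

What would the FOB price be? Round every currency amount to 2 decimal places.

FOB price: CHF 208890.73

Not relevant to the conversion: brokerage — on the buyer under both terms; not part of either seller's price.
From FCA to FOB, the seller additionally bears: origin terminal.
FOB price = 208249.65 + 641.08 = 208890.73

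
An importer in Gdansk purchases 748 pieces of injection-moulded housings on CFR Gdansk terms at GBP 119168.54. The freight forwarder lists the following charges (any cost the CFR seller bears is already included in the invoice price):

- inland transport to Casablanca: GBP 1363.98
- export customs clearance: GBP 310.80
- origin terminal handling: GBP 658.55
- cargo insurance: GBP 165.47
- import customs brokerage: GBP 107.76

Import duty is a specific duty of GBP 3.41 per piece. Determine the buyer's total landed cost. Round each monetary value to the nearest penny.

Total landed cost: GBP 121992.45

CFR: the seller pays costs through ocean freight to the destination port, but not insurance.
Already in the invoice (seller's account under CFR): inland to port, export clearance, origin terminal — exclude.
CIF value = CFR price + insurance = 119168.54 + 165.47 = 119334.01
Import duty = 748 × 3.41 = 2550.68
Buyer bears: insurance 165.47 + brokerage 107.76 + duty 2550.68 = 2823.91
Landed cost = invoice 119168.54 + 2823.91 = 121992.45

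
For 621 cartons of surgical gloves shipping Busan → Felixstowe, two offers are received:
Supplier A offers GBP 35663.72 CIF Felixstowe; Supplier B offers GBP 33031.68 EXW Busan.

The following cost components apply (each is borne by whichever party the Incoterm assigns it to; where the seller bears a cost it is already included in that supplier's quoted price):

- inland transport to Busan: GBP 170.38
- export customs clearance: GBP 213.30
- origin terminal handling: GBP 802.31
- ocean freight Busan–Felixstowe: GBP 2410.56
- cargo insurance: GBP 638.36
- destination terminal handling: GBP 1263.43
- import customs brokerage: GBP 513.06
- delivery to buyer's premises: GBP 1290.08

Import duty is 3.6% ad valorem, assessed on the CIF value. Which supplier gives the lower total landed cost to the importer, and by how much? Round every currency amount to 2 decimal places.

Supplier A (CIF):
The CIF price already equals the CIF value: 35663.72
Import duty = 35663.72 × 3.6% = 1283.89
Buyer bears (A): 1263.43 + 513.06 + 1290.08 = 3066.57
Landed cost (A) = invoice 35663.72 + 3066.57 + duty 1283.89 = 40014.18
Supplier B (EXW):
CIF value = EXW price + inland to port + export clearance + origin terminal + freight + insurance = 33031.68 + 170.38 + 213.30 + 802.31 + 2410.56 + 638.36 = 37266.59
Import duty = 37266.59 × 3.6% = 1341.60
Buyer bears (B): 170.38 + 213.30 + 802.31 + 2410.56 + 638.36 + 1263.43 + 513.06 + 1290.08 = 7301.48
Landed cost (B) = invoice 33031.68 + 7301.48 + duty 1341.60 = 41674.76
Difference = |40014.18 − 41674.76| = 1660.58

Supplier A is cheaper by GBP 1660.58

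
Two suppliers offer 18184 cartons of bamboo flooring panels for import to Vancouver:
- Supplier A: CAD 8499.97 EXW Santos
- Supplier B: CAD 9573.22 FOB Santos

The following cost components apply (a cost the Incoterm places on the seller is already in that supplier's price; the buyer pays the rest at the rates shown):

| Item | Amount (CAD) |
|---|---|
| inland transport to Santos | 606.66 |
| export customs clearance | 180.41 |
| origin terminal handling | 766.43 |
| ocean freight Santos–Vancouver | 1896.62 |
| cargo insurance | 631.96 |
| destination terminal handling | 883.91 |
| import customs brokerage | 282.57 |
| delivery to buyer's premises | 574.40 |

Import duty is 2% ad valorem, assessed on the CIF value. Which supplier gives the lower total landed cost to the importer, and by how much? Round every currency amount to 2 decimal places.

Supplier B is cheaper by CAD 489.85

Supplier A (EXW):
CIF value = EXW price + inland to port + export clearance + origin terminal + freight + insurance = 8499.97 + 606.66 + 180.41 + 766.43 + 1896.62 + 631.96 = 12582.05
Import duty = 12582.05 × 2% = 251.64
Buyer bears (A): 606.66 + 180.41 + 766.43 + 1896.62 + 631.96 + 883.91 + 282.57 + 574.40 = 5822.96
Landed cost (A) = invoice 8499.97 + 5822.96 + duty 251.64 = 14574.57
Supplier B (FOB):
CIF value = FOB price + freight + insurance = 9573.22 + 1896.62 + 631.96 = 12101.80
Import duty = 12101.80 × 2% = 242.04
Buyer bears (B): 1896.62 + 631.96 + 883.91 + 282.57 + 574.40 = 4269.46
Landed cost (B) = invoice 9573.22 + 4269.46 + duty 242.04 = 14084.72
Difference = |14574.57 − 14084.72| = 489.85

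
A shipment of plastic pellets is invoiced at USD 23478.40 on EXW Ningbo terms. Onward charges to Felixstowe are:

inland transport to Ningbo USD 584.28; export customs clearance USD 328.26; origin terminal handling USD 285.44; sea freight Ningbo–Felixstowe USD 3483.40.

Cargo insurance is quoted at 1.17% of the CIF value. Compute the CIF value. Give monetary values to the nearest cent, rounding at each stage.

Let C be the CIF value. C = EXW price + pre-shipment costs + freight + 1.17% × C
C − 1.17% × C = 23478.40 + 584.28 + 328.26 + 285.44 + 3483.40
0.9883 × C = 28159.78
C = 28159.78 / 0.9883 = 28493.15
Insurance premium = 1.17% × 28493.15 = 333.37

CIF value: USD 28493.15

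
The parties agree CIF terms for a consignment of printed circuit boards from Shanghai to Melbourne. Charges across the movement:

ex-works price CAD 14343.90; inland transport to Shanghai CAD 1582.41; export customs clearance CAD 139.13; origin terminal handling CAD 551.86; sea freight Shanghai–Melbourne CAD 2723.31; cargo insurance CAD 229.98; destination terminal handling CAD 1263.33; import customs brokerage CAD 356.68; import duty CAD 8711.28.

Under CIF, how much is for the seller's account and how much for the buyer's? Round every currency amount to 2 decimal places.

CIF: the seller pays costs through ocean freight and marine insurance to the destination port.
Seller's account: goods 14343.90 + inland to port 1582.41 + export clearance 139.13 + origin terminal 551.86 + freight 2723.31 + insurance 229.98 = 19570.59
Buyer's account: destination terminal 1263.33 + brokerage 356.68 + duty 8711.28 = 10331.29

Seller: CAD 19570.59; buyer: CAD 10331.29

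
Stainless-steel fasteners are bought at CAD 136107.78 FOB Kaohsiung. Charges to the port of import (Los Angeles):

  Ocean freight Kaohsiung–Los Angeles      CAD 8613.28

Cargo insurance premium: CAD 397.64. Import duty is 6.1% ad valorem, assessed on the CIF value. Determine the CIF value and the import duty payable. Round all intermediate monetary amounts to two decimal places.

CIF value: CAD 145118.70; import duty: CAD 8852.24

CIF = FOB price + freight + insurance
CIF = 136107.78 + 8613.28 + 397.64 = 145118.70
Import duty = 145118.70 × 6.1% = 8852.24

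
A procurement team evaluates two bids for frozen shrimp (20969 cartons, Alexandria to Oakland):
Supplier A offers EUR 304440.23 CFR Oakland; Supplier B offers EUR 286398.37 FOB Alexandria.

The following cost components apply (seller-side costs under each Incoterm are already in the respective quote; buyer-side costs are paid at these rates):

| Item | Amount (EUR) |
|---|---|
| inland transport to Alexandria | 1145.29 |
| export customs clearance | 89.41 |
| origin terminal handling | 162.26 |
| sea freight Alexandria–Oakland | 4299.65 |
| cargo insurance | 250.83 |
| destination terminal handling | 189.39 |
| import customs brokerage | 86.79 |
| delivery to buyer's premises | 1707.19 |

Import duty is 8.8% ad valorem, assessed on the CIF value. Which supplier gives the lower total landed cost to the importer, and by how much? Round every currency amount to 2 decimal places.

Supplier B is cheaper by EUR 14951.52

Supplier A (CFR):
CIF value = CFR price + insurance = 304440.23 + 250.83 = 304691.06
Import duty = 304691.06 × 8.8% = 26812.81
Buyer bears (A): 250.83 + 189.39 + 86.79 + 1707.19 = 2234.20
Landed cost (A) = invoice 304440.23 + 2234.20 + duty 26812.81 = 333487.24
Supplier B (FOB):
CIF value = FOB price + freight + insurance = 286398.37 + 4299.65 + 250.83 = 290948.85
Import duty = 290948.85 × 8.8% = 25603.50
Buyer bears (B): 4299.65 + 250.83 + 189.39 + 86.79 + 1707.19 = 6533.85
Landed cost (B) = invoice 286398.37 + 6533.85 + duty 25603.50 = 318535.72
Difference = |333487.24 − 318535.72| = 14951.52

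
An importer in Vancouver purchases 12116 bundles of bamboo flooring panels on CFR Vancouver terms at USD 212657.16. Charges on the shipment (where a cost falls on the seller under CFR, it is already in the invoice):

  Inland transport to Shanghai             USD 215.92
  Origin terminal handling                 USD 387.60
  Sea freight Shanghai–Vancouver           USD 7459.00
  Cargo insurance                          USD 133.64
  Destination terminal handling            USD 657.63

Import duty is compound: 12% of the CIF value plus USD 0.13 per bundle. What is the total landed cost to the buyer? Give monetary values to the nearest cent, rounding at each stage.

CFR: the seller pays costs through ocean freight to the destination port, but not insurance.
Already in the invoice (seller's account under CFR): inland to port, origin terminal, freight — exclude.
CIF value = CFR price + insurance = 212657.16 + 133.64 = 212790.80
Ad valorem component: 212790.80 × 12% = 25534.90
Specific component: 12116 × 0.13 = 1575.08
Import duty = 25534.90 + 1575.08 = 27109.98
Buyer bears: insurance 133.64 + destination terminal 657.63 + duty 27109.98 = 27901.25
Landed cost = invoice 212657.16 + 27901.25 = 240558.41

Total landed cost: USD 240558.41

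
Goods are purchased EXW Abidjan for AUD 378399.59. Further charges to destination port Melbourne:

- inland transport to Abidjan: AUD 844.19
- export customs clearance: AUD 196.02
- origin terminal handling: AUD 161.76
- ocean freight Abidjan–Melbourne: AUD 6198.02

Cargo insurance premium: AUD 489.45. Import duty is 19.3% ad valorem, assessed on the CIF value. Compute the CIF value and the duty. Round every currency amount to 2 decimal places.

CIF value: AUD 386289.03; import duty: AUD 74553.78

CIF = EXW price + pre-shipment costs + freight + insurance
CIF = 378399.59 + 844.19 + 196.02 + 161.76 + 6198.02 + 489.45 = 386289.03
Import duty = 386289.03 × 19.3% = 74553.78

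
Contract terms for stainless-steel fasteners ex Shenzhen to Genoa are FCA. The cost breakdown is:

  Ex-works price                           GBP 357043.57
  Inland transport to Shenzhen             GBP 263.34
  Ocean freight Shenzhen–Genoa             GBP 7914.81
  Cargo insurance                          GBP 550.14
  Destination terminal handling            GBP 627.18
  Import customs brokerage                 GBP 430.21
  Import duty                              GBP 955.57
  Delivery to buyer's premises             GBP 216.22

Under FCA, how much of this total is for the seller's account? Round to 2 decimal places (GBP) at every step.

Seller's account: GBP 357306.91

FCA: the seller delivers export-cleared goods to the carrier; the buyer bears costs from that point.
Seller's account: goods 357043.57 + inland to port 263.34 = 357306.91
Buyer's account: freight 7914.81 + insurance 550.14 + destination terminal 627.18 + brokerage 430.21 + duty 955.57 + delivery 216.22 = 10694.13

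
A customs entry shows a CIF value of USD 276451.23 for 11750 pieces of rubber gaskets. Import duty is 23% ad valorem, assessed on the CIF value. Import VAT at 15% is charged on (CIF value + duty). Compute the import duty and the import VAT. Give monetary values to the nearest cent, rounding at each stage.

Import duty = 276451.23 × 23% = 63583.78
VAT base = CIF + duty = 276451.23 + 63583.78 = 340035.01
Import VAT = 340035.01 × 15% = 51005.25

Import duty: USD 63583.78; import VAT: USD 51005.25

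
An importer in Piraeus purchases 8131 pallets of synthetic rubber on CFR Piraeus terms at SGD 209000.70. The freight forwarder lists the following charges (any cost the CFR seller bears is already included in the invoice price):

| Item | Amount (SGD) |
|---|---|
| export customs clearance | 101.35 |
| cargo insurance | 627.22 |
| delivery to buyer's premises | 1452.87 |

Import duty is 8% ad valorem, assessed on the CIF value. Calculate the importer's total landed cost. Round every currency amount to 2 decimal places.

CFR: the seller pays costs through ocean freight to the destination port, but not insurance.
Already in the invoice (seller's account under CFR): export clearance — exclude.
CIF value = CFR price + insurance = 209000.70 + 627.22 = 209627.92
Import duty = 209627.92 × 8% = 16770.23
Buyer bears: insurance 627.22 + delivery 1452.87 + duty 16770.23 = 18850.32
Landed cost = invoice 209000.70 + 18850.32 = 227851.02

Total landed cost: SGD 227851.02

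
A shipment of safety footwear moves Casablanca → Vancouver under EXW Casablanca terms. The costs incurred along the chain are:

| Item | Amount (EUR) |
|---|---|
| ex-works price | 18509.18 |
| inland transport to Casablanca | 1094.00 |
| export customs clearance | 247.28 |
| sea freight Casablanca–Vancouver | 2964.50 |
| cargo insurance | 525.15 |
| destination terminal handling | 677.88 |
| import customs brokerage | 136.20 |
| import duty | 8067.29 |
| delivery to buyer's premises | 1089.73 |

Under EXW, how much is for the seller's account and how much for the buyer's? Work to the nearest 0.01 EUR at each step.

EXW: the seller makes goods available at their premises; the buyer bears all onward costs.
Seller's account: goods 18509.18 = 18509.18
Buyer's account: inland to port 1094.00 + export clearance 247.28 + freight 2964.50 + insurance 525.15 + destination terminal 677.88 + brokerage 136.20 + duty 8067.29 + delivery 1089.73 = 14802.03

Seller: EUR 18509.18; buyer: EUR 14802.03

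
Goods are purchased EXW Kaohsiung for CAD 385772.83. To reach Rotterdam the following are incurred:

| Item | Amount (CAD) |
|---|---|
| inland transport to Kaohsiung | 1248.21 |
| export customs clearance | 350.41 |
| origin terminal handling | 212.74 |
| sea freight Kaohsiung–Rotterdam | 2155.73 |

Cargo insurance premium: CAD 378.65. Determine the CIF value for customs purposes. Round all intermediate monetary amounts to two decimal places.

CIF value: CAD 390118.57

CIF = EXW price + pre-shipment costs + freight + insurance
CIF = 385772.83 + 1248.21 + 350.41 + 212.74 + 2155.73 + 378.65 = 390118.57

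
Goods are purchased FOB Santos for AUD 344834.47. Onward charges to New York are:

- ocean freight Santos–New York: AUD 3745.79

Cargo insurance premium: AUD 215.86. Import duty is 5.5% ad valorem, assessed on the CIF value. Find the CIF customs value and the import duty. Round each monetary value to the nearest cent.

CIF value: AUD 348796.12; import duty: AUD 19183.79

CIF = FOB price + freight + insurance
CIF = 344834.47 + 3745.79 + 215.86 = 348796.12
Import duty = 348796.12 × 5.5% = 19183.79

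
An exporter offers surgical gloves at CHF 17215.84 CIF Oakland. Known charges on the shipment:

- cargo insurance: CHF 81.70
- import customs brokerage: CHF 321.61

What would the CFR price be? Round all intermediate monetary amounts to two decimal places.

Not relevant to the conversion: brokerage — on the buyer under both terms; not part of either seller's price.
From CIF to CFR, the seller no longer bears: insurance.
CFR price = 17215.84 − 81.70 = 17134.14

CFR price: CHF 17134.14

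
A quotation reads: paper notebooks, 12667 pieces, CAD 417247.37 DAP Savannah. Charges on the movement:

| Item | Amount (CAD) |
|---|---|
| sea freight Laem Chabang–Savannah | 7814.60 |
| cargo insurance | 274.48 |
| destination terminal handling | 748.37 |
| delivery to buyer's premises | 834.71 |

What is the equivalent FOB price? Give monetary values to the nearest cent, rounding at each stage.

From DAP to FOB, the seller no longer bears: freight, insurance, destination terminal, delivery.
FOB price = 417247.37 − 7814.60 − 274.48 − 748.37 − 834.71 = 407575.21

FOB price: CAD 407575.21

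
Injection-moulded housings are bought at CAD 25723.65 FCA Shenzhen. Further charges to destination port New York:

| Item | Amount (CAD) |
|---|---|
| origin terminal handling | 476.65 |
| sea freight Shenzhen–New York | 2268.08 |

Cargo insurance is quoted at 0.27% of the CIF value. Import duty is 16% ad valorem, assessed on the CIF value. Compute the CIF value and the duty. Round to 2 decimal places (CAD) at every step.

Let C be the CIF value. C = FCA price + pre-shipment costs + freight + 0.27% × C
C − 0.27% × C = 25723.65 + 476.65 + 2268.08
0.9973 × C = 28468.38
C = 28468.38 / 0.9973 = 28545.45
Insurance premium = 0.27% × 28545.45 = 77.07
Import duty = 28545.45 × 16% = 4567.27

CIF value: CAD 28545.45; import duty: CAD 4567.27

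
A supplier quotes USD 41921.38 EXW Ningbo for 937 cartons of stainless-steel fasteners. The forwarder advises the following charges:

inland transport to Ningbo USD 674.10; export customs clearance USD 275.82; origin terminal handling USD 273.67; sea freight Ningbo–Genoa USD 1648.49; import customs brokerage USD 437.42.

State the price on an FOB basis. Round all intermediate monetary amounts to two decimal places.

Not relevant to the conversion: brokerage, freight — on the buyer under both terms; not part of either seller's price.
From EXW to FOB, the seller additionally bears: inland to port, export clearance, origin terminal.
FOB price = 41921.38 + 674.10 + 275.82 + 273.67 = 43144.97

FOB price: USD 43144.97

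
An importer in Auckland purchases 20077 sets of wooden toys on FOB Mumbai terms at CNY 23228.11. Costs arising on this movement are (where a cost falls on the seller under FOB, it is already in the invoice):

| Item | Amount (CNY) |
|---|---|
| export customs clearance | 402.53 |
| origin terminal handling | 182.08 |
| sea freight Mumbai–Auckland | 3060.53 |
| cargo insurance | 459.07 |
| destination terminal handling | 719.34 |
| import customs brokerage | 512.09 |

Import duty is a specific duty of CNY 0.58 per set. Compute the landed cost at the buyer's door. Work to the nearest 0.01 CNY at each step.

FOB: the seller bears costs until goods are on board at the origin port; the buyer bears freight, insurance and all costs thereafter.
Already in the invoice (seller's account under FOB): export clearance, origin terminal — exclude.
CIF value = FOB price + freight + insurance = 23228.11 + 3060.53 + 459.07 = 26747.71
Import duty = 20077 × 0.58 = 11644.66
Buyer bears: freight 3060.53 + insurance 459.07 + destination terminal 719.34 + brokerage 512.09 + duty 11644.66 = 16395.69
Landed cost = invoice 23228.11 + 16395.69 = 39623.80

Total landed cost: CNY 39623.80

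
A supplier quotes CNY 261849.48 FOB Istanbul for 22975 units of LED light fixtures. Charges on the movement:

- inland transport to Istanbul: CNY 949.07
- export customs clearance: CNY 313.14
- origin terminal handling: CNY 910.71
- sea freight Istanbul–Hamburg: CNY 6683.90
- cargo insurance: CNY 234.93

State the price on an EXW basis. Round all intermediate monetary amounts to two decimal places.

Not relevant to the conversion: freight, insurance — on the buyer under both terms; not part of either seller's price.
From FOB to EXW, the seller no longer bears: inland to port, export clearance, origin terminal.
EXW price = 261849.48 − 949.07 − 313.14 − 910.71 = 259676.56

EXW price: CNY 259676.56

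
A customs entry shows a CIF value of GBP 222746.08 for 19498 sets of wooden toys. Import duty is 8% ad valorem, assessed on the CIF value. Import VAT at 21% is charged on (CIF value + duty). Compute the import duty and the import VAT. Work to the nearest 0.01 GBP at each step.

Import duty: GBP 17819.69; import VAT: GBP 50518.81

Import duty = 222746.08 × 8% = 17819.69
VAT base = CIF + duty = 222746.08 + 17819.69 = 240565.77
Import VAT = 240565.77 × 21% = 50518.81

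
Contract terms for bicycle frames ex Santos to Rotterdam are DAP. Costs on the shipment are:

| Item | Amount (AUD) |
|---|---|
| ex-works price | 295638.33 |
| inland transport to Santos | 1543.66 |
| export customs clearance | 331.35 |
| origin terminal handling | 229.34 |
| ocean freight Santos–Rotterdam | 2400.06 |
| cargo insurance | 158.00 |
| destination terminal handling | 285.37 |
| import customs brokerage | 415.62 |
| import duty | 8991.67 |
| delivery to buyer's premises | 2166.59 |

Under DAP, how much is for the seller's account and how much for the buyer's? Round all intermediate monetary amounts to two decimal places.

Seller: AUD 302752.70; buyer: AUD 9407.29

DAP: the seller bears all costs to the named destination except import duty and clearance.
Seller's account: goods 295638.33 + inland to port 1543.66 + export clearance 331.35 + origin terminal 229.34 + freight 2400.06 + insurance 158.00 + destination terminal 285.37 + delivery 2166.59 = 302752.70
Buyer's account: brokerage 415.62 + duty 8991.67 = 9407.29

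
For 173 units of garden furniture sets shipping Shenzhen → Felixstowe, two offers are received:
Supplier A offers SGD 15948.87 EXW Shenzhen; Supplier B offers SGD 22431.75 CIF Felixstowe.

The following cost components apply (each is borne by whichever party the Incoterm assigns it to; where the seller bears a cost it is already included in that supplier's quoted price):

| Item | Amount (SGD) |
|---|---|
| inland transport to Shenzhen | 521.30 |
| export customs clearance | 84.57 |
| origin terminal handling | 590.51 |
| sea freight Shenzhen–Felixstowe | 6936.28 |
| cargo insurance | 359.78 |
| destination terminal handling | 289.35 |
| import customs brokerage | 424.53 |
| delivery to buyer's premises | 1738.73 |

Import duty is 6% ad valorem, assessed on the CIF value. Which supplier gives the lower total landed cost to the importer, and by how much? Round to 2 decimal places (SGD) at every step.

Supplier B is cheaper by SGD 2130.13

Supplier A (EXW):
CIF value = EXW price + inland to port + export clearance + origin terminal + freight + insurance = 15948.87 + 521.30 + 84.57 + 590.51 + 6936.28 + 359.78 = 24441.31
Import duty = 24441.31 × 6% = 1466.48
Buyer bears (A): 521.30 + 84.57 + 590.51 + 6936.28 + 359.78 + 289.35 + 424.53 + 1738.73 = 10945.05
Landed cost (A) = invoice 15948.87 + 10945.05 + duty 1466.48 = 28360.40
Supplier B (CIF):
The CIF price already equals the CIF value: 22431.75
Import duty = 22431.75 × 6% = 1345.91
Buyer bears (B): 289.35 + 424.53 + 1738.73 = 2452.61
Landed cost (B) = invoice 22431.75 + 2452.61 + duty 1345.91 = 26230.27
Difference = |28360.40 − 26230.27| = 2130.13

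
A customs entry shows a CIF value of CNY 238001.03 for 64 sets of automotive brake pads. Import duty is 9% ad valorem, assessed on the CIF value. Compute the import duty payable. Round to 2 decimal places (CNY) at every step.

Import duty = 238001.03 × 9% = 21420.09

Import duty: CNY 21420.09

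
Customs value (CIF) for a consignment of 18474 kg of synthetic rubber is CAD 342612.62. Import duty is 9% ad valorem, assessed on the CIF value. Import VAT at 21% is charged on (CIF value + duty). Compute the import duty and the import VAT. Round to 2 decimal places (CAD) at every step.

Import duty: CAD 30835.14; import VAT: CAD 78424.03

Import duty = 342612.62 × 9% = 30835.14
VAT base = CIF + duty = 342612.62 + 30835.14 = 373447.76
Import VAT = 373447.76 × 21% = 78424.03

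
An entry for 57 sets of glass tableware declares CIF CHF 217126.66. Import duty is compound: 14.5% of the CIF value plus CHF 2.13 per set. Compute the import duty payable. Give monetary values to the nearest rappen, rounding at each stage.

Ad valorem component: 217126.66 × 14.5% = 31483.37
Specific component: 57 × 2.13 = 121.41
Import duty = 31483.37 + 121.41 = 31604.78

Import duty: CHF 31604.78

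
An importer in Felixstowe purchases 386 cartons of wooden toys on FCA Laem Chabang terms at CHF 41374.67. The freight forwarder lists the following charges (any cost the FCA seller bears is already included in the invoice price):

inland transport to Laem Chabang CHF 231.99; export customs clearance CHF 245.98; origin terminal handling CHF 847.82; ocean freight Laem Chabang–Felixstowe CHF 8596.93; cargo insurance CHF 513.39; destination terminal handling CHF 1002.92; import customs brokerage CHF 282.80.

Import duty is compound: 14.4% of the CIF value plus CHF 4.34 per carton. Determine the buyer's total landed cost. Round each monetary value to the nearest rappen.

FCA: the seller delivers export-cleared goods to the carrier; the buyer bears costs from that point.
Already in the invoice (seller's account under FCA): inland to port, export clearance — exclude.
CIF value = FCA price + origin terminal + freight + insurance = 41374.67 + 847.82 + 8596.93 + 513.39 = 51332.81
Ad valorem component: 51332.81 × 14.4% = 7391.92
Specific component: 386 × 4.34 = 1675.24
Import duty = 7391.92 + 1675.24 = 9067.16
Buyer bears: origin terminal 847.82 + freight 8596.93 + insurance 513.39 + destination terminal 1002.92 + brokerage 282.80 + duty 9067.16 = 20311.02
Landed cost = invoice 41374.67 + 20311.02 = 61685.69

Total landed cost: CHF 61685.69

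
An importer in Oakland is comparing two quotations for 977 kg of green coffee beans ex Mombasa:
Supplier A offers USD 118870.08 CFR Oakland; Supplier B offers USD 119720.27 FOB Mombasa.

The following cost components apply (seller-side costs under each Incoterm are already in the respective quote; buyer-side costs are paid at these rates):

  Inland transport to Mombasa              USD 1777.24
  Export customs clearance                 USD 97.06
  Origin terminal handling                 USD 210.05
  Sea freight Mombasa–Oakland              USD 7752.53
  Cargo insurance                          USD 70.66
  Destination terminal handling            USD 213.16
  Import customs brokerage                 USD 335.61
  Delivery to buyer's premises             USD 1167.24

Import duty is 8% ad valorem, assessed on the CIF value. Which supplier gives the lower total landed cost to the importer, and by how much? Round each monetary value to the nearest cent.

Supplier A is cheaper by USD 9290.94

Supplier A (CFR):
CIF value = CFR price + insurance = 118870.08 + 70.66 = 118940.74
Import duty = 118940.74 × 8% = 9515.26
Buyer bears (A): 70.66 + 213.16 + 335.61 + 1167.24 = 1786.67
Landed cost (A) = invoice 118870.08 + 1786.67 + duty 9515.26 = 130172.01
Supplier B (FOB):
CIF value = FOB price + freight + insurance = 119720.27 + 7752.53 + 70.66 = 127543.46
Import duty = 127543.46 × 8% = 10203.48
Buyer bears (B): 7752.53 + 70.66 + 213.16 + 335.61 + 1167.24 = 9539.20
Landed cost (B) = invoice 119720.27 + 9539.20 + duty 10203.48 = 139462.95
Difference = |130172.01 − 139462.95| = 9290.94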